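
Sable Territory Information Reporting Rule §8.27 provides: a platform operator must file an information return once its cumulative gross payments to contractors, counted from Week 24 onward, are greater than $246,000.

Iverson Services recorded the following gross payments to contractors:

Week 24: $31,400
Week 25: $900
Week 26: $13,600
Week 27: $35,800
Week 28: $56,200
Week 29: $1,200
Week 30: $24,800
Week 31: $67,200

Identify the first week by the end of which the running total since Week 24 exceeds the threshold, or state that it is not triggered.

Through Week 24: $31,400
Through Week 25: $32,300
Through Week 26: $45,900
Through Week 27: $81,700
Through Week 28: $137,900
Through Week 29: $139,100
Through Week 30: $163,900
Through Week 31: $231,100
Final cumulative total $231,100 ≤ $246,000; the threshold is never exceeded.

Not triggered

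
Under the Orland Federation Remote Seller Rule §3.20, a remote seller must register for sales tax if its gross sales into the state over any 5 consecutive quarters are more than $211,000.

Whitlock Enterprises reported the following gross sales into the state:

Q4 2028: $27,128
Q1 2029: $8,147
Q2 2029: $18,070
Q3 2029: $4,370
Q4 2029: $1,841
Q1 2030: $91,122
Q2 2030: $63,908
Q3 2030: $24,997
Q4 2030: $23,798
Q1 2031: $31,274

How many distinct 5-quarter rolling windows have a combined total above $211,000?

1

Q4 2028–Q4 2029: $27,128 + $8,147 + $18,070 + $4,370 + $1,841 = $59,556 (under)
Q1 2029–Q1 2030: $8,147 + $18,070 + $4,370 + $1,841 + $91,122 = $123,550 (under)
Q2 2029–Q2 2030: $18,070 + $4,370 + $1,841 + $91,122 + $63,908 = $179,311 (under)
Q3 2029–Q3 2030: $4,370 + $1,841 + $91,122 + $63,908 + $24,997 = $186,238 (under)
Q4 2029–Q4 2030: $1,841 + $91,122 + $63,908 + $24,997 + $23,798 = $205,666 (under)
Q1 2030–Q1 2031: $91,122 + $63,908 + $24,997 + $23,798 + $31,274 = $235,099 (over)
1 window exceeds the threshold.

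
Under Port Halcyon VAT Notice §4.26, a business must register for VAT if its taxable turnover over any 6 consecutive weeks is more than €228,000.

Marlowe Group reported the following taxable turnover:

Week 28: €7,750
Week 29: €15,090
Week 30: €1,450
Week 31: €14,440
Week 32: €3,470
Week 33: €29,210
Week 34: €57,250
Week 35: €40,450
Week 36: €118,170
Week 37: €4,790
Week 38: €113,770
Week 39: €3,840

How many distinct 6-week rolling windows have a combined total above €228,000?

Week 28–Week 33: €7,750 + €15,090 + €1,450 + €14,440 + €3,470 + €29,210 = €71,410 (under)
Week 29–Week 34: €15,090 + €1,450 + €14,440 + €3,470 + €29,210 + €57,250 = €120,910 (under)
Week 30–Week 35: €1,450 + €14,440 + €3,470 + €29,210 + €57,250 + €40,450 = €146,270 (under)
Week 31–Week 36: €14,440 + €3,470 + €29,210 + €57,250 + €40,450 + €118,170 = €262,990 (over)
Week 32–Week 37: €3,470 + €29,210 + €57,250 + €40,450 + €118,170 + €4,790 = €253,340 (over)
Week 33–Week 38: €29,210 + €57,250 + €40,450 + €118,170 + €4,790 + €113,770 = €363,640 (over)
Week 34–Week 39: €57,250 + €40,450 + €118,170 + €4,790 + €113,770 + €3,840 = €338,270 (over)
4 windows exceed the threshold.

4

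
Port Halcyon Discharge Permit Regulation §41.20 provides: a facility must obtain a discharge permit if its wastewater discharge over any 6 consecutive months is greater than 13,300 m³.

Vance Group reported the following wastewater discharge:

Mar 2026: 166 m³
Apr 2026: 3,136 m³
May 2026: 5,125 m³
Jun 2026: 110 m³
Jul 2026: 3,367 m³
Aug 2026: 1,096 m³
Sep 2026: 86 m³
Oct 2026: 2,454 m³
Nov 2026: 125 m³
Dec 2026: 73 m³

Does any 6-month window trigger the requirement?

No

Mar 2026–Aug 2026: 166 m³ + 3,136 m³ + 5,125 m³ + 110 m³ + 3,367 m³ + 1,096 m³ = 13,000 m³ (under)
Apr 2026–Sep 2026: 3,136 m³ + 5,125 m³ + 110 m³ + 3,367 m³ + 1,096 m³ + 86 m³ = 12,920 m³ (under)
May 2026–Oct 2026: 5,125 m³ + 110 m³ + 3,367 m³ + 1,096 m³ + 86 m³ + 2,454 m³ = 12,238 m³ (under)
Jun 2026–Nov 2026: 110 m³ + 3,367 m³ + 1,096 m³ + 86 m³ + 2,454 m³ + 125 m³ = 7,238 m³ (under)
Jul 2026–Dec 2026: 3,367 m³ + 1,096 m³ + 86 m³ + 2,454 m³ + 125 m³ + 73 m³ = 7,201 m³ (under)
No window exceeds 13,300 m³.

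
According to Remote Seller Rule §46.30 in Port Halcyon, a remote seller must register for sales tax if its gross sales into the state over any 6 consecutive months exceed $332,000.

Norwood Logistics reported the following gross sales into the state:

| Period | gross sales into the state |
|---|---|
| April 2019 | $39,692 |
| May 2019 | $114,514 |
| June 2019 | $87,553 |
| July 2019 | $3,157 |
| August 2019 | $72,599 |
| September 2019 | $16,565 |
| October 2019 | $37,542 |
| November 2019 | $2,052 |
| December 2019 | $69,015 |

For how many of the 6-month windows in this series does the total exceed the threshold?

April 2019–September 2019: $39,692 + $114,514 + $87,553 + $3,157 + $72,599 + $16,565 = $334,080 (over)
May 2019–October 2019: $114,514 + $87,553 + $3,157 + $72,599 + $16,565 + $37,542 = $331,930 (under)
June 2019–November 2019: $87,553 + $3,157 + $72,599 + $16,565 + $37,542 + $2,052 = $219,468 (under)
July 2019–December 2019: $3,157 + $72,599 + $16,565 + $37,542 + $2,052 + $69,015 = $200,930 (under)
1 window exceeds the threshold.

1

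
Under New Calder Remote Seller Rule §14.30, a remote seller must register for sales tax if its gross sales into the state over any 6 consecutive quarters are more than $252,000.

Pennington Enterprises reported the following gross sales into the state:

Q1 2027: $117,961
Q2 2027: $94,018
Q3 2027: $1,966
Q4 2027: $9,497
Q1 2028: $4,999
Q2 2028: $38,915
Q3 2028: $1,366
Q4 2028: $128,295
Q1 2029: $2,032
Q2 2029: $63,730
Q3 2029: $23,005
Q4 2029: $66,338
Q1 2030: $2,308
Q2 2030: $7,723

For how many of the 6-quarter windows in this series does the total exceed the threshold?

4

Q1 2027–Q2 2028: $117,961 + $94,018 + $1,966 + $9,497 + $4,999 + $38,915 = $267,356 (over)
Q2 2027–Q3 2028: $94,018 + $1,966 + $9,497 + $4,999 + $38,915 + $1,366 = $150,761 (under)
Q3 2027–Q4 2028: $1,966 + $9,497 + $4,999 + $38,915 + $1,366 + $128,295 = $185,038 (under)
Q4 2027–Q1 2029: $9,497 + $4,999 + $38,915 + $1,366 + $128,295 + $2,032 = $185,104 (under)
Q1 2028–Q2 2029: $4,999 + $38,915 + $1,366 + $128,295 + $2,032 + $63,730 = $239,337 (under)
Q2 2028–Q3 2029: $38,915 + $1,366 + $128,295 + $2,032 + $63,730 + $23,005 = $257,343 (over)
Q3 2028–Q4 2029: $1,366 + $128,295 + $2,032 + $63,730 + $23,005 + $66,338 = $284,766 (over)
Q4 2028–Q1 2030: $128,295 + $2,032 + $63,730 + $23,005 + $66,338 + $2,308 = $285,708 (over)
Q1 2029–Q2 2030: $2,032 + $63,730 + $23,005 + $66,338 + $2,308 + $7,723 = $165,136 (under)
4 windows exceed the threshold.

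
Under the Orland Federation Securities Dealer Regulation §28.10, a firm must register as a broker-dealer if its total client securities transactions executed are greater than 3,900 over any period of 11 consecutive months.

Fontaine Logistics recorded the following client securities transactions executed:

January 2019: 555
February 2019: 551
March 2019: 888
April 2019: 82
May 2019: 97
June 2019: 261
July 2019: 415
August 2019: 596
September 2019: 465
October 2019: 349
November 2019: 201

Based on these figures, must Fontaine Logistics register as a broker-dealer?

Total client securities transactions executed: 555 + 551 + 888 + 82 + 97 + 261 + 415 + 596 + 465 + 349 + 201 = 4,460.
4,460 > 3,900, so the threshold is exceeded.

Yes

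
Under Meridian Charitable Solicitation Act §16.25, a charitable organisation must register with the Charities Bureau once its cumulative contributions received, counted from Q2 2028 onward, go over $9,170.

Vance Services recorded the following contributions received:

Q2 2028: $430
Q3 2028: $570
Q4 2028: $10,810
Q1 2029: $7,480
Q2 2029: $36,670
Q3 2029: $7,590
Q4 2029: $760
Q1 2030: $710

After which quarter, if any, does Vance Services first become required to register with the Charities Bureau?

Through Q2 2028: $430
Through Q3 2028: $1,000
Through Q4 2028: $11,810 ← exceeds threshold

Q4 2028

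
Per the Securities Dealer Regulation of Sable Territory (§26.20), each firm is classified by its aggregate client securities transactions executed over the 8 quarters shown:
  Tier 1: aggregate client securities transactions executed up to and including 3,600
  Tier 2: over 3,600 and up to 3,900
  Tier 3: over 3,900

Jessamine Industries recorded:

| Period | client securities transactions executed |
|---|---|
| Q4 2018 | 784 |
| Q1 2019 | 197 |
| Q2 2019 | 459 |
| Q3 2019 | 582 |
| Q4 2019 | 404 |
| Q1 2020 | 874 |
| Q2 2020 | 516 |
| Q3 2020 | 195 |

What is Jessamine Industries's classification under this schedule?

Aggregate client securities transactions executed: 784 + 197 + 459 + 582 + 404 + 874 + 516 + 195 = 4,011.
4,011 > 3,900, so Tier 3 applies.

Tier 3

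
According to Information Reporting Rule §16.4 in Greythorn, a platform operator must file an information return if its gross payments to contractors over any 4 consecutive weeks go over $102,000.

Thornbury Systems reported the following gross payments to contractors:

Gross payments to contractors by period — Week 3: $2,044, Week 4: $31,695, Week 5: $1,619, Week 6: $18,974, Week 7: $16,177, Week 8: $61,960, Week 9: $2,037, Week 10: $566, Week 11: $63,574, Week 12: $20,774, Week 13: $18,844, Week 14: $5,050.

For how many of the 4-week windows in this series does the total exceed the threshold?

3

Week 3–Week 6: $2,044 + $31,695 + $1,619 + $18,974 = $54,332 (under)
Week 4–Week 7: $31,695 + $1,619 + $18,974 + $16,177 = $68,465 (under)
Week 5–Week 8: $1,619 + $18,974 + $16,177 + $61,960 = $98,730 (under)
Week 6–Week 9: $18,974 + $16,177 + $61,960 + $2,037 = $99,148 (under)
Week 7–Week 10: $16,177 + $61,960 + $2,037 + $566 = $80,740 (under)
Week 8–Week 11: $61,960 + $2,037 + $566 + $63,574 = $128,137 (over)
Week 9–Week 12: $2,037 + $566 + $63,574 + $20,774 = $86,951 (under)
Week 10–Week 13: $566 + $63,574 + $20,774 + $18,844 = $103,758 (over)
Week 11–Week 14: $63,574 + $20,774 + $18,844 + $5,050 = $108,242 (over)
3 windows exceed the threshold.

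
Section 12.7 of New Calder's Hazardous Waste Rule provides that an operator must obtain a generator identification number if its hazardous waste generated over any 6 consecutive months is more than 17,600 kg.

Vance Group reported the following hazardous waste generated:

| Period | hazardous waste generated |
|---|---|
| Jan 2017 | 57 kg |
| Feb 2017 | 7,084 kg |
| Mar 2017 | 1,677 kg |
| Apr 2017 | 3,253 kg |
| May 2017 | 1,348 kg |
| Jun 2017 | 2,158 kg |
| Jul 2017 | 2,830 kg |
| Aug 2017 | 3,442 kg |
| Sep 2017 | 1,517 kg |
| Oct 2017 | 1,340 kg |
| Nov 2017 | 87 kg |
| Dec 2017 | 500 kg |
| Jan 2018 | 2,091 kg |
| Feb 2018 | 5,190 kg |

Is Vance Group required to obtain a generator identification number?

Jan 2017–Jun 2017: 57 kg + 7,084 kg + 1,677 kg + 3,253 kg + 1,348 kg + 2,158 kg = 15,577 kg (under)
Feb 2017–Jul 2017: 7,084 kg + 1,677 kg + 3,253 kg + 1,348 kg + 2,158 kg + 2,830 kg = 18,350 kg (over)
Mar 2017–Aug 2017: 1,677 kg + 3,253 kg + 1,348 kg + 2,158 kg + 2,830 kg + 3,442 kg = 14,708 kg (under)
Apr 2017–Sep 2017: 3,253 kg + 1,348 kg + 2,158 kg + 2,830 kg + 3,442 kg + 1,517 kg = 14,548 kg (under)
May 2017–Oct 2017: 1,348 kg + 2,158 kg + 2,830 kg + 3,442 kg + 1,517 kg + 1,340 kg = 12,635 kg (under)
Jun 2017–Nov 2017: 2,158 kg + 2,830 kg + 3,442 kg + 1,517 kg + 1,340 kg + 87 kg = 11,374 kg (under)
Jul 2017–Dec 2017: 2,830 kg + 3,442 kg + 1,517 kg + 1,340 kg + 87 kg + 500 kg = 9,716 kg (under)
Aug 2017–Jan 2018: 3,442 kg + 1,517 kg + 1,340 kg + 87 kg + 500 kg + 2,091 kg = 8,977 kg (under)
Sep 2017–Feb 2018: 1,517 kg + 1,340 kg + 87 kg + 500 kg + 2,091 kg + 5,190 kg = 10,725 kg (under)
At least one window exceeds 17,600 kg.

Yes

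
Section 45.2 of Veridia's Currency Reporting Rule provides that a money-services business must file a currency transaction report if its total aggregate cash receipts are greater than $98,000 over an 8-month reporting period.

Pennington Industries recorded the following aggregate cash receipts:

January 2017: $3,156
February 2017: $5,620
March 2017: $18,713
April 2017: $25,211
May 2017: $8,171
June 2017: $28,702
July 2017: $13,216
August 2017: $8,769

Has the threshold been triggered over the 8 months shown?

Yes

Total aggregate cash receipts: $3,156 + $5,620 + $18,713 + $25,211 + $8,171 + $28,702 + $13,216 + $8,769 = $111,558.
$111,558 > $98,000, so the threshold is exceeded.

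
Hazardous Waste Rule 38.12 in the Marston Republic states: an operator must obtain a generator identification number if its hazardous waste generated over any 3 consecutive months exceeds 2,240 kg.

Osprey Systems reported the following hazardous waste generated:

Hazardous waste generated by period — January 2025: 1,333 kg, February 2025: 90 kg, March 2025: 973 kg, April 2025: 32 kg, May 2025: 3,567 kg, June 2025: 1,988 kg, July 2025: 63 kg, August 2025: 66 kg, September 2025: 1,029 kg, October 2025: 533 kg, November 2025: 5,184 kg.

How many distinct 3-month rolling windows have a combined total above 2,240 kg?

5

January 2025–March 2025: 1,333 kg + 90 kg + 973 kg = 2,396 kg (over)
February 2025–April 2025: 90 kg + 973 kg + 32 kg = 1,095 kg (under)
March 2025–May 2025: 973 kg + 32 kg + 3,567 kg = 4,572 kg (over)
April 2025–June 2025: 32 kg + 3,567 kg + 1,988 kg = 5,587 kg (over)
May 2025–July 2025: 3,567 kg + 1,988 kg + 63 kg = 5,618 kg (over)
June 2025–August 2025: 1,988 kg + 63 kg + 66 kg = 2,117 kg (under)
July 2025–September 2025: 63 kg + 66 kg + 1,029 kg = 1,158 kg (under)
August 2025–October 2025: 66 kg + 1,029 kg + 533 kg = 1,628 kg (under)
September 2025–November 2025: 1,029 kg + 533 kg + 5,184 kg = 6,746 kg (over)
5 windows exceed the threshold.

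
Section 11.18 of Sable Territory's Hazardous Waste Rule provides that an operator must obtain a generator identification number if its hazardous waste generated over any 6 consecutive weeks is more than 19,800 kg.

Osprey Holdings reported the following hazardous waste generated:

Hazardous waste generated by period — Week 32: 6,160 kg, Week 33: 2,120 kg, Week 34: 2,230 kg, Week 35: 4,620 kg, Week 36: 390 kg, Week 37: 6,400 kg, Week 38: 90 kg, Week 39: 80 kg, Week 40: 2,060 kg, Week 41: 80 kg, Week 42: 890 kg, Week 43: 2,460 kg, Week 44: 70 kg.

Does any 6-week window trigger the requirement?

Week 32–Week 37: 6,160 kg + 2,120 kg + 2,230 kg + 4,620 kg + 390 kg + 6,400 kg = 21,920 kg (over)
Week 33–Week 38: 2,120 kg + 2,230 kg + 4,620 kg + 390 kg + 6,400 kg + 90 kg = 15,850 kg (under)
Week 34–Week 39: 2,230 kg + 4,620 kg + 390 kg + 6,400 kg + 90 kg + 80 kg = 13,810 kg (under)
Week 35–Week 40: 4,620 kg + 390 kg + 6,400 kg + 90 kg + 80 kg + 2,060 kg = 13,640 kg (under)
Week 36–Week 41: 390 kg + 6,400 kg + 90 kg + 80 kg + 2,060 kg + 80 kg = 9,100 kg (under)
Week 37–Week 42: 6,400 kg + 90 kg + 80 kg + 2,060 kg + 80 kg + 890 kg = 9,600 kg (under)
Week 38–Week 43: 90 kg + 80 kg + 2,060 kg + 80 kg + 890 kg + 2,460 kg = 5,660 kg (under)
Week 39–Week 44: 80 kg + 2,060 kg + 80 kg + 890 kg + 2,460 kg + 70 kg = 5,640 kg (under)
At least one window exceeds 19,800 kg.

Yes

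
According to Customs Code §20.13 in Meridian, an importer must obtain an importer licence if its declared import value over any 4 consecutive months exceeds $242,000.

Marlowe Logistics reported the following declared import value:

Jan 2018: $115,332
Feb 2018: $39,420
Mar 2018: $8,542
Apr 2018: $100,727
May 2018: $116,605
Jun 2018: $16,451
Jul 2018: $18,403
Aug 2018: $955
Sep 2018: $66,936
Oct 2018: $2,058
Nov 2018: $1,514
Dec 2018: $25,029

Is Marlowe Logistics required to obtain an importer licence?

Yes

Jan 2018–Apr 2018: $115,332 + $39,420 + $8,542 + $100,727 = $264,021 (over)
Feb 2018–May 2018: $39,420 + $8,542 + $100,727 + $116,605 = $265,294 (over)
Mar 2018–Jun 2018: $8,542 + $100,727 + $116,605 + $16,451 = $242,325 (over)
Apr 2018–Jul 2018: $100,727 + $116,605 + $16,451 + $18,403 = $252,186 (over)
May 2018–Aug 2018: $116,605 + $16,451 + $18,403 + $955 = $152,414 (under)
Jun 2018–Sep 2018: $16,451 + $18,403 + $955 + $66,936 = $102,745 (under)
Jul 2018–Oct 2018: $18,403 + $955 + $66,936 + $2,058 = $88,352 (under)
Aug 2018–Nov 2018: $955 + $66,936 + $2,058 + $1,514 = $71,463 (under)
Sep 2018–Dec 2018: $66,936 + $2,058 + $1,514 + $25,029 = $95,537 (under)
At least one window exceeds $242,000.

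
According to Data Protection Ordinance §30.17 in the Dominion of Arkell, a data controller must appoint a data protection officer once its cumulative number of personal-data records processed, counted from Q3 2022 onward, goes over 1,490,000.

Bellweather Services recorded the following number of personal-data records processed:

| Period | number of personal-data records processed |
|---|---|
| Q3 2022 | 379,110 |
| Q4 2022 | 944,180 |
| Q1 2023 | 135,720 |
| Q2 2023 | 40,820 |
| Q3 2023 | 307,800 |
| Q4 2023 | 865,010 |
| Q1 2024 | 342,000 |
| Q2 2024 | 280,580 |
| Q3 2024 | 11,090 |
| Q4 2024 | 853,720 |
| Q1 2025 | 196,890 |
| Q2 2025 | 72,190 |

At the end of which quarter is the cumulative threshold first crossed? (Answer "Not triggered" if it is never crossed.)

Q2 2023

Through Q3 2022: 379,110
Through Q4 2022: 1,323,290
Through Q1 2023: 1,459,010
Through Q2 2023: 1,499,830 ← exceeds threshold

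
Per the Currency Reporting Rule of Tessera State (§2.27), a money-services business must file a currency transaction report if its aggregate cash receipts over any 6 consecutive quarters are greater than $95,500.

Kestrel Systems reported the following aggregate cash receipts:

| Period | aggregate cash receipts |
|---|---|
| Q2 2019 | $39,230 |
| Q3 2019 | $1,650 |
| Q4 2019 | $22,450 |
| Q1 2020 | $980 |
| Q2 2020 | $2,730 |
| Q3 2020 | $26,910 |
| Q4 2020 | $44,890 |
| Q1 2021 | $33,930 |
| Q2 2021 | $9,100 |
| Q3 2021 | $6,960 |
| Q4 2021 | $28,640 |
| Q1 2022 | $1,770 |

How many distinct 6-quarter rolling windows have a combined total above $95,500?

Q2 2019–Q3 2020: $39,230 + $1,650 + $22,450 + $980 + $2,730 + $26,910 = $93,950 (under)
Q3 2019–Q4 2020: $1,650 + $22,450 + $980 + $2,730 + $26,910 + $44,890 = $99,610 (over)
Q4 2019–Q1 2021: $22,450 + $980 + $2,730 + $26,910 + $44,890 + $33,930 = $131,890 (over)
Q1 2020–Q2 2021: $980 + $2,730 + $26,910 + $44,890 + $33,930 + $9,100 = $118,540 (over)
Q2 2020–Q3 2021: $2,730 + $26,910 + $44,890 + $33,930 + $9,100 + $6,960 = $124,520 (over)
Q3 2020–Q4 2021: $26,910 + $44,890 + $33,930 + $9,100 + $6,960 + $28,640 = $150,430 (over)
Q4 2020–Q1 2022: $44,890 + $33,930 + $9,100 + $6,960 + $28,640 + $1,770 = $125,290 (over)
6 windows exceed the threshold.

6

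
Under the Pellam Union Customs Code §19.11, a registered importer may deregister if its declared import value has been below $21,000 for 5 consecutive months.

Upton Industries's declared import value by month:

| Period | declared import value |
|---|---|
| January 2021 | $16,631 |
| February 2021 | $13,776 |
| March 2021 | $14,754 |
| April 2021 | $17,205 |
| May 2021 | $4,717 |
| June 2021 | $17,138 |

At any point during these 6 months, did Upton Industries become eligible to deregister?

Months below $21,000: January 2021, February 2021, March 2021, April 2021, May 2021, June 2021.
Longest run of consecutive months below the threshold: 6.
6 ≥ 5, so Upton Industries became eligible.

Yes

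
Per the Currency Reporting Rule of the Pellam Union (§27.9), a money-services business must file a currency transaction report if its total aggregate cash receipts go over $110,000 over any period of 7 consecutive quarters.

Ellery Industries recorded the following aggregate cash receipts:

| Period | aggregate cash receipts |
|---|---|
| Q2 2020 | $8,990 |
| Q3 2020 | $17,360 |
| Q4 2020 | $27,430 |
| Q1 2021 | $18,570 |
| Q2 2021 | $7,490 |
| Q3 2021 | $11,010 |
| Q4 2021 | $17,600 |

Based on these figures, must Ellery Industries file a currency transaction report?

No

Total aggregate cash receipts: $8,990 + $17,360 + $27,430 + $18,570 + $7,490 + $11,010 + $17,600 = $108,450.
$108,450 ≤ $110,000, so the threshold is not exceeded.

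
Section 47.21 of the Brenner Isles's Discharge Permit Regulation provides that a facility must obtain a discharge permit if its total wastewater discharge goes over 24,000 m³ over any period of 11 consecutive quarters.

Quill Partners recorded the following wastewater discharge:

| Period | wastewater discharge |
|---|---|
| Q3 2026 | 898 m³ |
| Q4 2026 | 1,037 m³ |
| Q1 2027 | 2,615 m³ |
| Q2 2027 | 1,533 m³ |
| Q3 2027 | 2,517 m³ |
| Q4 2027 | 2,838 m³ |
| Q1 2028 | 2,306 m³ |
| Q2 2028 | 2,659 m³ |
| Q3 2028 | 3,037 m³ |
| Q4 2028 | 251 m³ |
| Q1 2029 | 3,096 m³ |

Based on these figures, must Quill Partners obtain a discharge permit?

No

Total wastewater discharge: 898 m³ + 1,037 m³ + 2,615 m³ + 1,533 m³ + 2,517 m³ + 2,838 m³ + 2,306 m³ + 2,659 m³ + 3,037 m³ + 251 m³ + 3,096 m³ = 22,787 m³.
22,787 m³ ≤ 24,000 m³, so the threshold is not exceeded.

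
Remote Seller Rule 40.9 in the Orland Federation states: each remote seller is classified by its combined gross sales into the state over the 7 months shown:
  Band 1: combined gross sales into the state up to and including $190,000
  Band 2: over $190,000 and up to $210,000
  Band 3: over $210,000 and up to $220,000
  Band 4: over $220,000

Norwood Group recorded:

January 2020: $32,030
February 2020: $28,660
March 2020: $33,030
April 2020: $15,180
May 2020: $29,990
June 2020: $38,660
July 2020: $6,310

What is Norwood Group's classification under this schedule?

Combined gross sales into the state: $32,030 + $28,660 + $33,030 + $15,180 + $29,990 + $38,660 + $6,310 = $183,860.
$183,860 ≤ $190,000, so Band 1 applies.

Band 1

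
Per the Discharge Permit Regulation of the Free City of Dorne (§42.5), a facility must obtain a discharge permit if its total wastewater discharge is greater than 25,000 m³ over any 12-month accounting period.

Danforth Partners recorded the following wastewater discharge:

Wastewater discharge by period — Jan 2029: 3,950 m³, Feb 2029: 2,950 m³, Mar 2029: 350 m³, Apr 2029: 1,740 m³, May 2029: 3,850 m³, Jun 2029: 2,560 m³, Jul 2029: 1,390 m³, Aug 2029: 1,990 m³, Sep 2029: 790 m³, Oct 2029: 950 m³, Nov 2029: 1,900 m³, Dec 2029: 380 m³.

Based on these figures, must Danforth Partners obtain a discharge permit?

No

Total wastewater discharge: 3,950 m³ + 2,950 m³ + 350 m³ + 1,740 m³ + 3,850 m³ + 2,560 m³ + 1,390 m³ + 1,990 m³ + 790 m³ + 950 m³ + 1,900 m³ + 380 m³ = 22,800 m³.
22,800 m³ ≤ 25,000 m³, so the threshold is not exceeded.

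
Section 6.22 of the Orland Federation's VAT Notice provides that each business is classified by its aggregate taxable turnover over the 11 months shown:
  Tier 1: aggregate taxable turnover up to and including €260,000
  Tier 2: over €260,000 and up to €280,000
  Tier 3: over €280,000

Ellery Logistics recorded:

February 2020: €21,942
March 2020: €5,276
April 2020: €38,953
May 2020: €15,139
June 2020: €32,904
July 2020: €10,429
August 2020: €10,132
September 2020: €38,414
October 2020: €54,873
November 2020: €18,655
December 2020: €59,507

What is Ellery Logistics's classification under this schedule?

Tier 3

Aggregate taxable turnover: €21,942 + €5,276 + €38,953 + €15,139 + €32,904 + €10,429 + €10,132 + €38,414 + €54,873 + €18,655 + €59,507 = €306,224.
€306,224 > €280,000, so Tier 3 applies.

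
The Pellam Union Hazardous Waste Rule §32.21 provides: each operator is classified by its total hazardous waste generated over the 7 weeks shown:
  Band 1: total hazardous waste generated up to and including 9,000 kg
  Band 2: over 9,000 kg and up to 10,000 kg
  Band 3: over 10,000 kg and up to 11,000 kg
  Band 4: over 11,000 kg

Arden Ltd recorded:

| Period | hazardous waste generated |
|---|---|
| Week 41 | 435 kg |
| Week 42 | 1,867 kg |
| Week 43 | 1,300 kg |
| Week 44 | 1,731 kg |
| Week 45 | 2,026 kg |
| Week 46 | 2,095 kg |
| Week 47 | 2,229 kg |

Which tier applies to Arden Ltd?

Band 4

Total hazardous waste generated: 435 kg + 1,867 kg + 1,300 kg + 1,731 kg + 2,026 kg + 2,095 kg + 2,229 kg = 11,683 kg.
11,683 kg > 11,000 kg, so Band 4 applies.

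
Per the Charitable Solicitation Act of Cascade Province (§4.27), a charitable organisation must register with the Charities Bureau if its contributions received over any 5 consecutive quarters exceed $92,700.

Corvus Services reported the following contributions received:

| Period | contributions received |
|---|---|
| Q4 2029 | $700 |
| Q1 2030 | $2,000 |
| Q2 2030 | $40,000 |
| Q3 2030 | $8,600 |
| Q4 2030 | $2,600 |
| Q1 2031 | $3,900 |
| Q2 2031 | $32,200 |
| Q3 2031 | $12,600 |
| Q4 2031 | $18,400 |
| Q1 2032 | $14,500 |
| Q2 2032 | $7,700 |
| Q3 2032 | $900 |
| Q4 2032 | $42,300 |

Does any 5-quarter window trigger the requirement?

No

Q4 2029–Q4 2030: $700 + $2,000 + $40,000 + $8,600 + $2,600 = $53,900 (under)
Q1 2030–Q1 2031: $2,000 + $40,000 + $8,600 + $2,600 + $3,900 = $57,100 (under)
Q2 2030–Q2 2031: $40,000 + $8,600 + $2,600 + $3,900 + $32,200 = $87,300 (under)
Q3 2030–Q3 2031: $8,600 + $2,600 + $3,900 + $32,200 + $12,600 = $59,900 (under)
Q4 2030–Q4 2031: $2,600 + $3,900 + $32,200 + $12,600 + $18,400 = $69,700 (under)
Q1 2031–Q1 2032: $3,900 + $32,200 + $12,600 + $18,400 + $14,500 = $81,600 (under)
Q2 2031–Q2 2032: $32,200 + $12,600 + $18,400 + $14,500 + $7,700 = $85,400 (under)
Q3 2031–Q3 2032: $12,600 + $18,400 + $14,500 + $7,700 + $900 = $54,100 (under)
Q4 2031–Q4 2032: $18,400 + $14,500 + $7,700 + $900 + $42,300 = $83,800 (under)
No window exceeds $92,700.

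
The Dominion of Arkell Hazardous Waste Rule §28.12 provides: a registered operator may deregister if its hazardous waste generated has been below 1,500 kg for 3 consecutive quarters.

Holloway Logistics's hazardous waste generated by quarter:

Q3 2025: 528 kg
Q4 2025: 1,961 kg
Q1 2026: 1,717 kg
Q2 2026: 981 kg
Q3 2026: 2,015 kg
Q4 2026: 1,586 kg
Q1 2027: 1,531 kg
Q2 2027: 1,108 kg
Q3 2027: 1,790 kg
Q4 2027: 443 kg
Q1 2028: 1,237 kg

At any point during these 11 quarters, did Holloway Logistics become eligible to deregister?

Quarters below 1,500 kg: Q3 2025, Q2 2026, Q2 2027, Q4 2027, Q1 2028.
Longest run of consecutive quarters below the threshold: 2.
2 < 3, so Holloway Logistics never became eligible.

No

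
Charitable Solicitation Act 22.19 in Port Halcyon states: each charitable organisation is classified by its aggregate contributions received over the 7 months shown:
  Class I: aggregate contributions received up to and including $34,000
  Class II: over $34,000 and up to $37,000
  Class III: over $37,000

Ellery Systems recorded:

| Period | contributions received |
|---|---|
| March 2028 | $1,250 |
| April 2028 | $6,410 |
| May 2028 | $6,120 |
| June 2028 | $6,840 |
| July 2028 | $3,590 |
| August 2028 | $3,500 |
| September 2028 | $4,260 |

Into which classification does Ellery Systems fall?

Class I

Aggregate contributions received: $1,250 + $6,410 + $6,120 + $6,840 + $3,590 + $3,500 + $4,260 = $31,970.
$31,970 ≤ $34,000, so Class I applies.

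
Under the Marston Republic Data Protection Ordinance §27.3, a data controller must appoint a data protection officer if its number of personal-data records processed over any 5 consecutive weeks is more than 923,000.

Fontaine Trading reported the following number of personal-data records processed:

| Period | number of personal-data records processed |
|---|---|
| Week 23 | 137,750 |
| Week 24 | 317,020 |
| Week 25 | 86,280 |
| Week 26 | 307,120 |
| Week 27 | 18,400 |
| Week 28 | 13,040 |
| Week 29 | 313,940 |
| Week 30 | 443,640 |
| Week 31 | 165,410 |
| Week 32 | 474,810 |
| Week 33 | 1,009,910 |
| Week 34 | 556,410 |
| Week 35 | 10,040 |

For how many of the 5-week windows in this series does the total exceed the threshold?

6

Week 23–Week 27: 137,750 + 317,020 + 86,280 + 307,120 + 18,400 = 866,570 (under)
Week 24–Week 28: 317,020 + 86,280 + 307,120 + 18,400 + 13,040 = 741,860 (under)
Week 25–Week 29: 86,280 + 307,120 + 18,400 + 13,040 + 313,940 = 738,780 (under)
Week 26–Week 30: 307,120 + 18,400 + 13,040 + 313,940 + 443,640 = 1,096,140 (over)
Week 27–Week 31: 18,400 + 13,040 + 313,940 + 443,640 + 165,410 = 954,430 (over)
Week 28–Week 32: 13,040 + 313,940 + 443,640 + 165,410 + 474,810 = 1,410,840 (over)
Week 29–Week 33: 313,940 + 443,640 + 165,410 + 474,810 + 1,009,910 = 2,407,710 (over)
Week 30–Week 34: 443,640 + 165,410 + 474,810 + 1,009,910 + 556,410 = 2,650,180 (over)
Week 31–Week 35: 165,410 + 474,810 + 1,009,910 + 556,410 + 10,040 = 2,216,580 (over)
6 windows exceed the threshold.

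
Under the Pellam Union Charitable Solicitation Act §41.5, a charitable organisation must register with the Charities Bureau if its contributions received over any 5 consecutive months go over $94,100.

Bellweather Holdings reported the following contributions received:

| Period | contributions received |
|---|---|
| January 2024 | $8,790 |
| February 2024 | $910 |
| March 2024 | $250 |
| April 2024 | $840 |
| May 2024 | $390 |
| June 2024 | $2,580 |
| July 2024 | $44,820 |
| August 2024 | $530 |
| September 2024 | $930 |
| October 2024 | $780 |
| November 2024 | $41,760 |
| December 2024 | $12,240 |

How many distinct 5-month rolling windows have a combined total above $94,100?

January 2024–May 2024: $8,790 + $910 + $250 + $840 + $390 = $11,180 (under)
February 2024–June 2024: $910 + $250 + $840 + $390 + $2,580 = $4,970 (under)
March 2024–July 2024: $250 + $840 + $390 + $2,580 + $44,820 = $48,880 (under)
April 2024–August 2024: $840 + $390 + $2,580 + $44,820 + $530 = $49,160 (under)
May 2024–September 2024: $390 + $2,580 + $44,820 + $530 + $930 = $49,250 (under)
June 2024–October 2024: $2,580 + $44,820 + $530 + $930 + $780 = $49,640 (under)
July 2024–November 2024: $44,820 + $530 + $930 + $780 + $41,760 = $88,820 (under)
August 2024–December 2024: $530 + $930 + $780 + $41,760 + $12,240 = $56,240 (under)
0 windows exceed the threshold.

0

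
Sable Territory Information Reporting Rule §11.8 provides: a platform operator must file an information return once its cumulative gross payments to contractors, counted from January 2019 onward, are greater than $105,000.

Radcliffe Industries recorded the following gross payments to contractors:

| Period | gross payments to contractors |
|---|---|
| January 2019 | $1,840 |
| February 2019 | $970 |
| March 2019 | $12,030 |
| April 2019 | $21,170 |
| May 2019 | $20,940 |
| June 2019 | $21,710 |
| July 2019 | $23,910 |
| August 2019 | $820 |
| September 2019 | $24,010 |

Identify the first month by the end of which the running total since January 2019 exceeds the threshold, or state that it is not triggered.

Through January 2019: $1,840
Through February 2019: $2,810
Through March 2019: $14,840
Through April 2019: $36,010
Through May 2019: $56,950
Through June 2019: $78,660
Through July 2019: $102,570
Through August 2019: $103,390
Through September 2019: $127,400 ← exceeds threshold

September 2019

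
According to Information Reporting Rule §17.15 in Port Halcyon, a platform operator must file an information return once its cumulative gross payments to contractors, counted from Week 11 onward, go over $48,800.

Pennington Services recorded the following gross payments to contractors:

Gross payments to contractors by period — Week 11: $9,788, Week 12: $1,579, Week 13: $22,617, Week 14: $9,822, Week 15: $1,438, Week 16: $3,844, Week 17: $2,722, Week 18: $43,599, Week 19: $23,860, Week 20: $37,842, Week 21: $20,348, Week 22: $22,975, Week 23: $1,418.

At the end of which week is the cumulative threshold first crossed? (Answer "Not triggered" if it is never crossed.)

Week 16

Through Week 11: $9,788
Through Week 12: $11,367
Through Week 13: $33,984
Through Week 14: $43,806
Through Week 15: $45,244
Through Week 16: $49,088 ← exceeds threshold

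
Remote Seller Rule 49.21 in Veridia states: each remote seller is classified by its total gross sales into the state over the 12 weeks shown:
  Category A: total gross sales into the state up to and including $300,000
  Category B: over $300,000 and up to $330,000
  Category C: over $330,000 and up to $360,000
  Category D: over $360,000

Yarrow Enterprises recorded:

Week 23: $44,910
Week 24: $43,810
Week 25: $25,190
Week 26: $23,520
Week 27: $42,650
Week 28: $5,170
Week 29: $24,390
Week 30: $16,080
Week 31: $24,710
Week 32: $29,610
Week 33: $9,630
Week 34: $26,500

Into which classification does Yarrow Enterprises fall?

Category B

Total gross sales into the state: $44,910 + $43,810 + $25,190 + $23,520 + $42,650 + $5,170 + $24,390 + $16,080 + $24,710 + $29,610 + $9,630 + $26,500 = $316,170.
$300,000 < $316,170 ≤ $330,000, so Category B applies.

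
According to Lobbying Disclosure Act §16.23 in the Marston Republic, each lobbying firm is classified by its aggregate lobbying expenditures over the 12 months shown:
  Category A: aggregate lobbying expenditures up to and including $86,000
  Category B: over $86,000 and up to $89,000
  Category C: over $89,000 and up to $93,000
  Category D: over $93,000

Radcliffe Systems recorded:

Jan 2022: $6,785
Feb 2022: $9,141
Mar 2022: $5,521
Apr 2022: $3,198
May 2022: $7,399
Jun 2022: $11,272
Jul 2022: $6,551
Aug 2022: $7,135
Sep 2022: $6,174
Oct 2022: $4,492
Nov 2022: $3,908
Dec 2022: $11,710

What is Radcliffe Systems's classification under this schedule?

Category A

Aggregate lobbying expenditures: $6,785 + $9,141 + $5,521 + $3,198 + $7,399 + $11,272 + $6,551 + $7,135 + $6,174 + $4,492 + $3,908 + $11,710 = $83,286.
$83,286 ≤ $86,000, so Category A applies.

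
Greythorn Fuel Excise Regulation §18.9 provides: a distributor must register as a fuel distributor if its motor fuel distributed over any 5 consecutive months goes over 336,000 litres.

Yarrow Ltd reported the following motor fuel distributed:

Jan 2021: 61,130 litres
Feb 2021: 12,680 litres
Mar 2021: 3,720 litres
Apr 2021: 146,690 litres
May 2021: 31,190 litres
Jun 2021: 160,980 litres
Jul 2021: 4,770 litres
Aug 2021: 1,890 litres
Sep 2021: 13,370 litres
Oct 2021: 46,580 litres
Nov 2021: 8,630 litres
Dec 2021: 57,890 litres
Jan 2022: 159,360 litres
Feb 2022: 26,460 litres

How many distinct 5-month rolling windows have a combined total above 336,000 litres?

Jan 2021–May 2021: 61,130 litres + 12,680 litres + 3,720 litres + 146,690 litres + 31,190 litres = 255,410 litres (under)
Feb 2021–Jun 2021: 12,680 litres + 3,720 litres + 146,690 litres + 31,190 litres + 160,980 litres = 355,260 litres (over)
Mar 2021–Jul 2021: 3,720 litres + 146,690 litres + 31,190 litres + 160,980 litres + 4,770 litres = 347,350 litres (over)
Apr 2021–Aug 2021: 146,690 litres + 31,190 litres + 160,980 litres + 4,770 litres + 1,890 litres = 345,520 litres (over)
May 2021–Sep 2021: 31,190 litres + 160,980 litres + 4,770 litres + 1,890 litres + 13,370 litres = 212,200 litres (under)
Jun 2021–Oct 2021: 160,980 litres + 4,770 litres + 1,890 litres + 13,370 litres + 46,580 litres = 227,590 litres (under)
Jul 2021–Nov 2021: 4,770 litres + 1,890 litres + 13,370 litres + 46,580 litres + 8,630 litres = 75,240 litres (under)
Aug 2021–Dec 2021: 1,890 litres + 13,370 litres + 46,580 litres + 8,630 litres + 57,890 litres = 128,360 litres (under)
Sep 2021–Jan 2022: 13,370 litres + 46,580 litres + 8,630 litres + 57,890 litres + 159,360 litres = 285,830 litres (under)
Oct 2021–Feb 2022: 46,580 litres + 8,630 litres + 57,890 litres + 159,360 litres + 26,460 litres = 298,920 litres (under)
3 windows exceed the threshold.

3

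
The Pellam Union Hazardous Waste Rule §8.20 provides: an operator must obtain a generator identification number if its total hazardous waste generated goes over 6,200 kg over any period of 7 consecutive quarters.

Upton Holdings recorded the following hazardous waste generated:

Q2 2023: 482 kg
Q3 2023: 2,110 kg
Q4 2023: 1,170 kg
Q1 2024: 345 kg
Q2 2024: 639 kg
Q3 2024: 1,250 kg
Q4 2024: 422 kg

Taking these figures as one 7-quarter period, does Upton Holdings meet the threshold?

Yes

Total hazardous waste generated: 482 kg + 2,110 kg + 1,170 kg + 345 kg + 639 kg + 1,250 kg + 422 kg = 6,418 kg.
6,418 kg > 6,200 kg, so the threshold is exceeded.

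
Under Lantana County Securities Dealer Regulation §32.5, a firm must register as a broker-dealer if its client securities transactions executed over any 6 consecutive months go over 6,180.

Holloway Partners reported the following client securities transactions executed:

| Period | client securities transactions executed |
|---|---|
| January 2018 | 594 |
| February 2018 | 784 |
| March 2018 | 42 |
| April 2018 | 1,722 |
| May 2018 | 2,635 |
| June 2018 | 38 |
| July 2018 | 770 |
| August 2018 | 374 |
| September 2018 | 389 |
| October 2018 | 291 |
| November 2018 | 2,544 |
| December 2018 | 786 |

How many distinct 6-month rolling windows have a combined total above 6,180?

0

January 2018–June 2018: 594 + 784 + 42 + 1,722 + 2,635 + 38 = 5,815 (under)
February 2018–July 2018: 784 + 42 + 1,722 + 2,635 + 38 + 770 = 5,991 (under)
March 2018–August 2018: 42 + 1,722 + 2,635 + 38 + 770 + 374 = 5,581 (under)
April 2018–September 2018: 1,722 + 2,635 + 38 + 770 + 374 + 389 = 5,928 (under)
May 2018–October 2018: 2,635 + 38 + 770 + 374 + 389 + 291 = 4,497 (under)
June 2018–November 2018: 38 + 770 + 374 + 389 + 291 + 2,544 = 4,406 (under)
July 2018–December 2018: 770 + 374 + 389 + 291 + 2,544 + 786 = 5,154 (under)
0 windows exceed the threshold.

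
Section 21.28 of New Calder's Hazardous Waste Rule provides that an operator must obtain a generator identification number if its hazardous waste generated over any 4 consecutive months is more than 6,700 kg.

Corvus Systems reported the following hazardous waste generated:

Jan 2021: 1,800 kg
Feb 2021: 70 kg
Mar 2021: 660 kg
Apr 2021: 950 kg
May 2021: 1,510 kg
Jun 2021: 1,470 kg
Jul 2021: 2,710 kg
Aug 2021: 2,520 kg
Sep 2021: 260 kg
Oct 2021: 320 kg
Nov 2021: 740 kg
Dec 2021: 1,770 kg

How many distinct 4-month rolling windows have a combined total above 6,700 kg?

Jan 2021–Apr 2021: 1,800 kg + 70 kg + 660 kg + 950 kg = 3,480 kg (under)
Feb 2021–May 2021: 70 kg + 660 kg + 950 kg + 1,510 kg = 3,190 kg (under)
Mar 2021–Jun 2021: 660 kg + 950 kg + 1,510 kg + 1,470 kg = 4,590 kg (under)
Apr 2021–Jul 2021: 950 kg + 1,510 kg + 1,470 kg + 2,710 kg = 6,640 kg (under)
May 2021–Aug 2021: 1,510 kg + 1,470 kg + 2,710 kg + 2,520 kg = 8,210 kg (over)
Jun 2021–Sep 2021: 1,470 kg + 2,710 kg + 2,520 kg + 260 kg = 6,960 kg (over)
Jul 2021–Oct 2021: 2,710 kg + 2,520 kg + 260 kg + 320 kg = 5,810 kg (under)
Aug 2021–Nov 2021: 2,520 kg + 260 kg + 320 kg + 740 kg = 3,840 kg (under)
Sep 2021–Dec 2021: 260 kg + 320 kg + 740 kg + 1,770 kg = 3,090 kg (under)
2 windows exceed the threshold.

2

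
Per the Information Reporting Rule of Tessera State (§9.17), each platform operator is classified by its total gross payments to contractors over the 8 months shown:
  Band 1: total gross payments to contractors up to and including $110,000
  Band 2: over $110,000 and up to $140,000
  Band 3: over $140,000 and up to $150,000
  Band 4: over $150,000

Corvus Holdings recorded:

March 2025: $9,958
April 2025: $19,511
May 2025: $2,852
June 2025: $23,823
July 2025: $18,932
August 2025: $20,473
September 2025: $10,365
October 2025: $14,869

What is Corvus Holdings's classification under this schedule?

Total gross payments to contractors: $9,958 + $19,511 + $2,852 + $23,823 + $18,932 + $20,473 + $10,365 + $14,869 = $120,783.
$110,000 < $120,783 ≤ $140,000, so Band 2 applies.

Band 2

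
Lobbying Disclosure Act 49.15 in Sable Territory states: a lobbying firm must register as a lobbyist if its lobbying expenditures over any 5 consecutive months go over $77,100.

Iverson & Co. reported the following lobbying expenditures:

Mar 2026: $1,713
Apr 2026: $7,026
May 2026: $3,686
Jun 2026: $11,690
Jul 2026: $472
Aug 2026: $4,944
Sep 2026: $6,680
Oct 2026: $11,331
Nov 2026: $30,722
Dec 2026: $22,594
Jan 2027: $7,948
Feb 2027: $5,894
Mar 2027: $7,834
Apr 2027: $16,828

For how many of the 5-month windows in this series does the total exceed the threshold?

2

Mar 2026–Jul 2026: $1,713 + $7,026 + $3,686 + $11,690 + $472 = $24,587 (under)
Apr 2026–Aug 2026: $7,026 + $3,686 + $11,690 + $472 + $4,944 = $27,818 (under)
May 2026–Sep 2026: $3,686 + $11,690 + $472 + $4,944 + $6,680 = $27,472 (under)
Jun 2026–Oct 2026: $11,690 + $472 + $4,944 + $6,680 + $11,331 = $35,117 (under)
Jul 2026–Nov 2026: $472 + $4,944 + $6,680 + $11,331 + $30,722 = $54,149 (under)
Aug 2026–Dec 2026: $4,944 + $6,680 + $11,331 + $30,722 + $22,594 = $76,271 (under)
Sep 2026–Jan 2027: $6,680 + $11,331 + $30,722 + $22,594 + $7,948 = $79,275 (over)
Oct 2026–Feb 2027: $11,331 + $30,722 + $22,594 + $7,948 + $5,894 = $78,489 (over)
Nov 2026–Mar 2027: $30,722 + $22,594 + $7,948 + $5,894 + $7,834 = $74,992 (under)
Dec 2026–Apr 2027: $22,594 + $7,948 + $5,894 + $7,834 + $16,828 = $61,098 (under)
2 windows exceed the threshold.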